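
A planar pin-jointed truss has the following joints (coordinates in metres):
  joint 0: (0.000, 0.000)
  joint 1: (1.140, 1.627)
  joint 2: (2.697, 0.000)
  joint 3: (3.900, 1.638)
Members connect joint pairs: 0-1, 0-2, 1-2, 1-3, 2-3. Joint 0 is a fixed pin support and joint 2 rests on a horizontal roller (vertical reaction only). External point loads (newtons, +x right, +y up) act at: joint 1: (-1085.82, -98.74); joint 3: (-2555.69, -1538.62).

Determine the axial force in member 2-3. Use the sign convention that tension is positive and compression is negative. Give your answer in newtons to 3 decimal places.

N=4 nodes, M=5 members, R=3 reactions → 2N=8, M+R=8
member 0 (0-1): L=1.9866, (cx,cy)=(0.5738,0.8190)
member 1 (0-2): L=2.6970, (cx,cy)=(1.0000,0.0000)
member 2 (1-2): L=2.2520, (cx,cy)=(0.6914,-0.7225)
member 3 (1-3): L=2.7600, (cx,cy)=(1.0000,0.0040)
member 4 (2-3): L=2.0323, (cx,cy)=(0.5919,0.8060)
solve A·x = −loads:
  F[0-1] = -1926.6986 N (compression)
  F[0-2] = -2535.9050 N (compression)
  F[1-2] = +2039.4713 N (tension)
  F[1-3] = -1429.8746 N (compression)
  F[2-3] = -1901.9289 N (compression)
  Rx@0 = +3641.5100 N
  Ry@0 = +1577.9116 N
  Ry@2 = +59.4484 N

-1901.929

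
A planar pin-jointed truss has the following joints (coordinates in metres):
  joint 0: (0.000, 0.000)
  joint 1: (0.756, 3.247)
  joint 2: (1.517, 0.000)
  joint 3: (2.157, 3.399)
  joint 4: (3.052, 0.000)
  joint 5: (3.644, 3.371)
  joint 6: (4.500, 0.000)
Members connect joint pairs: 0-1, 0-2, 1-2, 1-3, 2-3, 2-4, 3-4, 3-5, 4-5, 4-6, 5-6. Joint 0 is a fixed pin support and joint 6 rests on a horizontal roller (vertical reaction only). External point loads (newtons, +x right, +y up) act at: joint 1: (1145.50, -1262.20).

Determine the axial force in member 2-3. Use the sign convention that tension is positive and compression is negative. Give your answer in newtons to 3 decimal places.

N=7 nodes, M=11 members, R=3 reactions → 2N=14, M+R=14
member 0 (0-1): L=3.3338, (cx,cy)=(0.2268,0.9739)
member 1 (0-2): L=1.5170, (cx,cy)=(1.0000,0.0000)
member 2 (1-2): L=3.3350, (cx,cy)=(0.2282,-0.9736)
member 3 (1-3): L=1.4092, (cx,cy)=(0.9942,0.1079)
member 4 (2-3): L=3.4587, (cx,cy)=(0.1850,0.9827)
member 5 (2-4): L=1.5350, (cx,cy)=(1.0000,0.0000)
member 6 (3-4): L=3.5149, (cx,cy)=(0.2546,-0.9670)
member 7 (3-5): L=1.4873, (cx,cy)=(0.9998,-0.0188)
member 8 (4-5): L=3.4226, (cx,cy)=(0.1730,0.9849)
member 9 (4-6): L=1.4480, (cx,cy)=(1.0000,0.0000)
member 10 (5-6): L=3.4780, (cx,cy)=(0.2461,-0.9692)
solve A·x = −loads:
  F[0-1] = -229.5894 N (compression)
  F[0-2] = +1197.5628 N (tension)
  F[1-2] = -1170.4226 N (compression)
  F[1-3] = -935.9481 N (compression)
  F[2-3] = +1159.5682 N (tension)
  F[2-4] = +715.9223 N (tension)
  F[3-4] = -1065.3347 N (compression)
  F[3-5] = -444.7314 N (compression)
  F[4-5] = +1045.9845 N (tension)
  F[4-6] = +263.7301 N (tension)
  F[5-6] = -1071.5530 N (compression)
  Rx@0 = -1145.5000 N
  Ry@0 = +223.6085 N
  Ry@6 = +1038.5915 N

1159.568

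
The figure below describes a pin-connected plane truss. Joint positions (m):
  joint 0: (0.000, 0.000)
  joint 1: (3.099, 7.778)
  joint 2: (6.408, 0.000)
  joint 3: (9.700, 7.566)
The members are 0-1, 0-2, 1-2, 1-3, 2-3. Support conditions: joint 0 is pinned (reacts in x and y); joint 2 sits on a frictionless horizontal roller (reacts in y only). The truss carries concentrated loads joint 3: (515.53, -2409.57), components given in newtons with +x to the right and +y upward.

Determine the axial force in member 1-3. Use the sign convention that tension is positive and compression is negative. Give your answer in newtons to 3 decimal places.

N=4 nodes, M=5 members, R=3 reactions → 2N=8, M+R=8
member 0 (0-1): L=8.3726, (cx,cy)=(0.3701,0.9290)
member 1 (0-2): L=6.4080, (cx,cy)=(1.0000,0.0000)
member 2 (1-2): L=8.4526, (cx,cy)=(0.3915,-0.9202)
member 3 (1-3): L=6.6044, (cx,cy)=(0.9995,-0.0321)
member 4 (2-3): L=8.2512, (cx,cy)=(0.3990,0.9170)
solve A·x = −loads:
  F[0-1] = +1987.7402 N (tension)
  F[0-2] = -220.2006 N (compression)
  F[1-2] = -2060.5605 N (compression)
  F[1-3] = +1543.1865 N (tension)
  F[2-3] = -2573.7530 N (compression)
  Rx@0 = -515.5300 N
  Ry@0 = -1846.5675 N
  Ry@2 = +4256.1375 N

1543.186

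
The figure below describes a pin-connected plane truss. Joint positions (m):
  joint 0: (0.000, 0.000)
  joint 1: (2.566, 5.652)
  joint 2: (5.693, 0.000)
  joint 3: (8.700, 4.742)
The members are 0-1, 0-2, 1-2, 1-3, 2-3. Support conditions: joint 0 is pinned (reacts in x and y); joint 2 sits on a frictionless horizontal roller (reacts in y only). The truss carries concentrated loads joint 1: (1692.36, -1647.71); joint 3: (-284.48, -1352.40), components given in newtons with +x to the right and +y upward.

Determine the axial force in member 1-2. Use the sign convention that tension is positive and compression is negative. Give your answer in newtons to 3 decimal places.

-3403.301

N=4 nodes, M=5 members, R=3 reactions → 2N=8, M+R=8
member 0 (0-1): L=6.2072, (cx,cy)=(0.4134,0.9106)
member 1 (0-2): L=5.6930, (cx,cy)=(1.0000,0.0000)
member 2 (1-2): L=6.4594, (cx,cy)=(0.4841,-0.8750)
member 3 (1-3): L=6.2011, (cx,cy)=(0.9892,-0.1467)
member 4 (2-3): L=5.6150, (cx,cy)=(0.5355,0.8445)
solve A·x = −loads:
  F[0-1] = +1375.5381 N (tension)
  F[0-2] = +839.2460 N (tension)
  F[1-2] = -3403.3006 N (compression)
  F[1-3] = +529.5593 N (tension)
  F[2-3] = -1509.3674 N (compression)
  Rx@0 = -1407.8800 N
  Ry@0 = -1252.5017 N
  Ry@2 = +4252.6117 N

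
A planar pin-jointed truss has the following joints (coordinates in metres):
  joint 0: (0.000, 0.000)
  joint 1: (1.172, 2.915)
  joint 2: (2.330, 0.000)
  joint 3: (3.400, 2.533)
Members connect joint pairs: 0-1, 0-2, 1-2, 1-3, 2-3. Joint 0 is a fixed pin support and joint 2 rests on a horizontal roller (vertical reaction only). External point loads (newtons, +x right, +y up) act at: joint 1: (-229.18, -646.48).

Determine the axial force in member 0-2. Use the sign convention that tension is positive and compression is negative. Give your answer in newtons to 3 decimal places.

N=4 nodes, M=5 members, R=3 reactions → 2N=8, M+R=8
member 0 (0-1): L=3.1418, (cx,cy)=(0.3730,0.9278)
member 1 (0-2): L=2.3300, (cx,cy)=(1.0000,0.0000)
member 2 (1-2): L=3.1366, (cx,cy)=(0.3692,-0.9294)
member 3 (1-3): L=2.2605, (cx,cy)=(0.9856,-0.1690)
member 4 (2-3): L=2.7497, (cx,cy)=(0.3891,0.9212)
solve A·x = −loads:
  F[0-1] = -655.3220 N (compression)
  F[0-2] = +15.2790 N (tension)
  F[1-2] = -41.3850 N (compression)
  F[1-3] = -0.0000 N (tension)
  F[2-3] = +0.0000 N (tension)
  Rx@0 = +229.1800 N
  Ry@0 = +608.0187 N
  Ry@2 = +38.4613 N

15.279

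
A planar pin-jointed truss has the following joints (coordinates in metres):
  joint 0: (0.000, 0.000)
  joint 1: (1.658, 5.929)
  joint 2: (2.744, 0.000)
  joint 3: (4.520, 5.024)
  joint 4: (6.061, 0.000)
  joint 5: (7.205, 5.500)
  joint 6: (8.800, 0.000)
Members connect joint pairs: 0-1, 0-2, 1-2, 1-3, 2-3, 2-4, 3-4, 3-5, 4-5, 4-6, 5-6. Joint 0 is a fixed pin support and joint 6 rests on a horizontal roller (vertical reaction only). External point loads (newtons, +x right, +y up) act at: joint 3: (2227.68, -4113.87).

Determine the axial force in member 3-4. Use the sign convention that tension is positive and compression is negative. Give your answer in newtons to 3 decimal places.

N=7 nodes, M=11 members, R=3 reactions → 2N=14, M+R=14
member 0 (0-1): L=6.1565, (cx,cy)=(0.2693,0.9631)
member 1 (0-2): L=2.7440, (cx,cy)=(1.0000,0.0000)
member 2 (1-2): L=6.0276, (cx,cy)=(0.1802,-0.9836)
member 3 (1-3): L=3.0017, (cx,cy)=(0.9535,-0.3015)
member 4 (2-3): L=5.3287, (cx,cy)=(0.3333,0.9428)
member 5 (2-4): L=3.3170, (cx,cy)=(1.0000,0.0000)
member 6 (3-4): L=5.2550, (cx,cy)=(0.2932,-0.9560)
member 7 (3-5): L=2.7269, (cx,cy)=(0.9846,0.1746)
member 8 (4-5): L=5.6177, (cx,cy)=(0.2036,0.9790)
member 9 (4-6): L=2.7390, (cx,cy)=(1.0000,0.0000)
member 10 (5-6): L=5.7266, (cx,cy)=(0.2785,-0.9604)
solve A·x = −loads:
  F[0-1] = -757.0027 N (compression)
  F[0-2] = +2431.5488 N (tension)
  F[1-2] = +856.2978 N (tension)
  F[1-3] = -375.6272 N (compression)
  F[2-3] = -893.3639 N (compression)
  F[2-4] = +2883.5784 N (tension)
  F[3-4] = -3865.0258 N (compression)
  F[3-5] = -1777.4757 N (compression)
  F[4-5] = +3774.1973 N (tension)
  F[4-6] = +981.6024 N (tension)
  F[5-6] = -3524.2954 N (compression)
  Rx@0 = -2227.6800 N
  Ry@0 = +729.0340 N
  Ry@6 = +3384.8360 N

-3865.026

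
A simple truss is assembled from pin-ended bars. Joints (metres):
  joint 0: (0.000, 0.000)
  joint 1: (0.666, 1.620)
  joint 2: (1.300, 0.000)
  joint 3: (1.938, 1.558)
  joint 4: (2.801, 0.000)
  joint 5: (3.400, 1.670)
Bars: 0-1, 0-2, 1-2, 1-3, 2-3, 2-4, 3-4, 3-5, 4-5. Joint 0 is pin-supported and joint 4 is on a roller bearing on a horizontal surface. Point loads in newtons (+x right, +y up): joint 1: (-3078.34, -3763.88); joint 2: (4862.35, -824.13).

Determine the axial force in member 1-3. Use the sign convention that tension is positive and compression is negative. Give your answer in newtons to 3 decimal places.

475.643

N=6 nodes, M=9 members, R=3 reactions → 2N=12, M+R=12
member 0 (0-1): L=1.7516, (cx,cy)=(0.3802,0.9249)
member 1 (0-2): L=1.3000, (cx,cy)=(1.0000,0.0000)
member 2 (1-2): L=1.7396, (cx,cy)=(0.3644,-0.9312)
member 3 (1-3): L=1.2735, (cx,cy)=(0.9988,-0.0487)
member 4 (2-3): L=1.6836, (cx,cy)=(0.3790,0.9254)
member 5 (2-4): L=1.5010, (cx,cy)=(1.0000,0.0000)
member 6 (3-4): L=1.7810, (cx,cy)=(0.4845,-0.8748)
member 7 (3-5): L=1.4663, (cx,cy)=(0.9971,0.0764)
member 8 (4-5): L=1.7742, (cx,cy)=(0.3376,0.9413)
solve A·x = −loads:
  F[0-1] = -5504.4039 N (compression)
  F[0-2] = +3876.9653 N (tension)
  F[1-2] = +1400.2362 N (tension)
  F[1-3] = +475.6428 N (tension)
  F[2-3] = -518.4769 N (compression)
  F[2-4] = -278.5986 N (compression)
  F[3-4] = +574.9681 N (tension)
  F[3-5] = +0.0000 N (tension)
  F[4-5] = -0.0000 N (compression)
  Rx@0 = -1784.0100 N
  Ry@0 = +5090.9724 N
  Ry@4 = -502.9624 N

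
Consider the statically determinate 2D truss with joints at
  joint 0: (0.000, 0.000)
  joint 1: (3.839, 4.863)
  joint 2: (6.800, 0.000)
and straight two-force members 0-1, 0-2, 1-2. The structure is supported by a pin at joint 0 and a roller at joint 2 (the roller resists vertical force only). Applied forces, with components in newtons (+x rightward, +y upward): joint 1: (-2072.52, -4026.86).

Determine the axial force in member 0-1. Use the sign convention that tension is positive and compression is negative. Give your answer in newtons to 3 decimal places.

N=3 nodes, M=3 members, R=3 reactions → 2N=6, M+R=6
member 0 (0-1): L=6.1957, (cx,cy)=(0.6196,0.7849)
member 1 (0-2): L=6.8000, (cx,cy)=(1.0000,0.0000)
member 2 (1-2): L=5.6935, (cx,cy)=(0.5201,-0.8541)
solve A·x = −loads:
  F[0-1] = -4122.3343 N (compression)
  F[0-2] = +481.7746 N (tension)
  F[1-2] = -926.3757 N (compression)
  Rx@0 = +2072.5200 N
  Ry@0 = +3235.6172 N
  Ry@2 = +791.2428 N

-4122.334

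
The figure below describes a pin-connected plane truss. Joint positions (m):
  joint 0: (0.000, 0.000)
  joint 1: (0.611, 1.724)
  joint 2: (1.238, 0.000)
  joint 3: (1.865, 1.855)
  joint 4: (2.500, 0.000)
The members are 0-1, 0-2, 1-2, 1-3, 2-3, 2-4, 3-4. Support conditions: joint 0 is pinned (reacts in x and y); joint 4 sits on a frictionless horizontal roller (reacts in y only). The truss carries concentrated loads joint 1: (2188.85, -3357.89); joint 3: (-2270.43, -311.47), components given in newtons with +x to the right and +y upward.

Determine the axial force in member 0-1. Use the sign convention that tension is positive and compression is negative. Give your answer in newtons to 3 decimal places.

-2961.696

N=5 nodes, M=7 members, R=3 reactions → 2N=10, M+R=10
member 0 (0-1): L=1.8291, (cx,cy)=(0.3340,0.9426)
member 1 (0-2): L=1.2380, (cx,cy)=(1.0000,0.0000)
member 2 (1-2): L=1.8345, (cx,cy)=(0.3418,-0.9398)
member 3 (1-3): L=1.2608, (cx,cy)=(0.9946,0.1039)
member 4 (2-3): L=1.9581, (cx,cy)=(0.3202,0.9473)
member 5 (2-4): L=1.2620, (cx,cy)=(1.0000,0.0000)
member 6 (3-4): L=1.9607, (cx,cy)=(0.3239,-0.9461)
solve A·x = −loads:
  F[0-1] = -2961.6963 N (compression)
  F[0-2] = +907.7733 N (tension)
  F[1-2] = -920.9187 N (compression)
  F[1-3] = -2879.0275 N (compression)
  F[2-3] = +913.5603 N (tension)
  F[2-4] = +300.4857 N (tension)
  F[3-4] = -927.8033 N (compression)
  Rx@0 = +81.5800 N
  Ry@0 = +2791.5632 N
  Ry@4 = +877.7968 N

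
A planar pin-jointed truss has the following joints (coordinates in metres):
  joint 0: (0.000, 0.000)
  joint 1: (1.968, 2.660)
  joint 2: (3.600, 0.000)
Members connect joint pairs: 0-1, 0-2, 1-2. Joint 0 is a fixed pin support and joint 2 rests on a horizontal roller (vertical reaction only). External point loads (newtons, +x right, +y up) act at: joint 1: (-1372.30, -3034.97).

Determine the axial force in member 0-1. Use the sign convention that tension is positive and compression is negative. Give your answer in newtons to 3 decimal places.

N=3 nodes, M=3 members, R=3 reactions → 2N=6, M+R=6
member 0 (0-1): L=3.3089, (cx,cy)=(0.5948,0.8039)
member 1 (0-2): L=3.6000, (cx,cy)=(1.0000,0.0000)
member 2 (1-2): L=3.1207, (cx,cy)=(0.5230,-0.8524)
solve A·x = −loads:
  F[0-1] = -2972.7966 N (compression)
  F[0-2] = +395.8150 N (tension)
  F[1-2] = -756.8849 N (compression)
  Rx@0 = +1372.3000 N
  Ry@0 = +2389.8303 N
  Ry@2 = +645.1397 N

-2972.797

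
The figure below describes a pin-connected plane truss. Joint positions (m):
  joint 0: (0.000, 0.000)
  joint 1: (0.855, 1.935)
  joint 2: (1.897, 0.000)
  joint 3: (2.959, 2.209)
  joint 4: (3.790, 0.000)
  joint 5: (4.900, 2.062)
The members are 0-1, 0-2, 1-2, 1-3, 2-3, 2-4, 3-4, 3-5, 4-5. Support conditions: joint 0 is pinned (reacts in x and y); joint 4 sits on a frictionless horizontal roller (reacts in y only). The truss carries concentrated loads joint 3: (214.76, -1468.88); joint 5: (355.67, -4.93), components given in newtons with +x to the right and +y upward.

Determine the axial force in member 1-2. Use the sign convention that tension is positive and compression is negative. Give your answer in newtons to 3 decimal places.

N=6 nodes, M=9 members, R=3 reactions → 2N=12, M+R=12
member 0 (0-1): L=2.1155, (cx,cy)=(0.4042,0.9147)
member 1 (0-2): L=1.8970, (cx,cy)=(1.0000,0.0000)
member 2 (1-2): L=2.1977, (cx,cy)=(0.4741,-0.8805)
member 3 (1-3): L=2.1218, (cx,cy)=(0.9916,0.1291)
member 4 (2-3): L=2.4510, (cx,cy)=(0.4333,0.9013)
member 5 (2-4): L=1.8930, (cx,cy)=(1.0000,0.0000)
member 6 (3-4): L=2.3601, (cx,cy)=(0.3521,-0.9360)
member 7 (3-5): L=1.9466, (cx,cy)=(0.9971,-0.0755)
member 8 (4-5): L=2.3418, (cx,cy)=(0.4740,0.8805)
solve A·x = −loads:
  F[0-1] = -2.1261 N (compression)
  F[0-2] = +571.2893 N (tension)
  F[1-2] = +1.9453 N (tension)
  F[1-3] = -1.7967 N (compression)
  F[2-3] = -1.9004 N (compression)
  F[2-4] = +573.0350 N (tension)
  F[3-4] = -1595.1588 N (compression)
  F[3-5] = +345.2737 N (tension)
  F[4-5] = +24.0133 N (tension)
  Rx@0 = -570.4300 N
  Ry@0 = +1.9447 N
  Ry@4 = +1471.8653 N

1.945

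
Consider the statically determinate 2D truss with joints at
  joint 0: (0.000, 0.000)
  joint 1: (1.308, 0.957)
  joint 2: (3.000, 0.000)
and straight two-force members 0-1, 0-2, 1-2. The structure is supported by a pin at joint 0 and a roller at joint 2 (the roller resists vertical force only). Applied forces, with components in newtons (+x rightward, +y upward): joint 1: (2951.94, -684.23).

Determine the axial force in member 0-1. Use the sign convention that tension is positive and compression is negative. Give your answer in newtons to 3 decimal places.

941.205

N=3 nodes, M=3 members, R=3 reactions → 2N=6, M+R=6
member 0 (0-1): L=1.6207, (cx,cy)=(0.8071,0.5905)
member 1 (0-2): L=3.0000, (cx,cy)=(1.0000,0.0000)
member 2 (1-2): L=1.9439, (cx,cy)=(0.8704,-0.4923)
solve A·x = −loads:
  F[0-1] = +941.2048 N (tension)
  F[0-2] = +2192.3390 N (tension)
  F[1-2] = -2518.7166 N (compression)
  Rx@0 = -2951.9400 N
  Ry@0 = -555.7631 N
  Ry@2 = +1239.9931 N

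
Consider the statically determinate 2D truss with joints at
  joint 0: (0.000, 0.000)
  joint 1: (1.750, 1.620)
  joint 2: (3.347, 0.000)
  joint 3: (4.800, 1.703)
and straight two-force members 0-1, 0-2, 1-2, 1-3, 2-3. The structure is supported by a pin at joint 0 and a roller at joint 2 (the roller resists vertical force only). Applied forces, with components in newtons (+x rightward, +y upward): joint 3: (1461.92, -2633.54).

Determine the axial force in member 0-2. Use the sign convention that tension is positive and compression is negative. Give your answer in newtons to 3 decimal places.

N=4 nodes, M=5 members, R=3 reactions → 2N=8, M+R=8
member 0 (0-1): L=2.3847, (cx,cy)=(0.7338,0.6793)
member 1 (0-2): L=3.3470, (cx,cy)=(1.0000,0.0000)
member 2 (1-2): L=2.2748, (cx,cy)=(0.7020,-0.7121)
member 3 (1-3): L=3.0511, (cx,cy)=(0.9996,0.0272)
member 4 (2-3): L=2.2386, (cx,cy)=(0.6491,0.7607)
solve A·x = −loads:
  F[0-1] = +2777.9332 N (tension)
  F[0-2] = -576.6332 N (compression)
  F[1-2] = -2504.8151 N (compression)
  F[1-3] = +3798.4227 N (tension)
  F[2-3] = -3597.6559 N (compression)
  Rx@0 = -1461.9200 N
  Ry@0 = -1887.1178 N
  Ry@2 = +4520.6578 N

-576.633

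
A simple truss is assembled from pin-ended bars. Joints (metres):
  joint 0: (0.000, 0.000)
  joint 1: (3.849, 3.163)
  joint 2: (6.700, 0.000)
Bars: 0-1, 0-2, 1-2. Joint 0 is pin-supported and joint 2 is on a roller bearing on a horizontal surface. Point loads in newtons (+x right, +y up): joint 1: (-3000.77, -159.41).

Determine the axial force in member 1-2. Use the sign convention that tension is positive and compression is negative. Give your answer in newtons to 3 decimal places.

N=3 nodes, M=3 members, R=3 reactions → 2N=6, M+R=6
member 0 (0-1): L=4.9819, (cx,cy)=(0.7726,0.6349)
member 1 (0-2): L=6.7000, (cx,cy)=(1.0000,0.0000)
member 2 (1-2): L=4.2583, (cx,cy)=(0.6695,-0.7428)
solve A·x = −loads:
  F[0-1] = -2338.1160 N (compression)
  F[0-2] = -1194.3506 N (compression)
  F[1-2] = +1783.8843 N (tension)
  Rx@0 = +3000.7700 N
  Ry@0 = +1484.4647 N
  Ry@2 = -1325.0547 N

1783.884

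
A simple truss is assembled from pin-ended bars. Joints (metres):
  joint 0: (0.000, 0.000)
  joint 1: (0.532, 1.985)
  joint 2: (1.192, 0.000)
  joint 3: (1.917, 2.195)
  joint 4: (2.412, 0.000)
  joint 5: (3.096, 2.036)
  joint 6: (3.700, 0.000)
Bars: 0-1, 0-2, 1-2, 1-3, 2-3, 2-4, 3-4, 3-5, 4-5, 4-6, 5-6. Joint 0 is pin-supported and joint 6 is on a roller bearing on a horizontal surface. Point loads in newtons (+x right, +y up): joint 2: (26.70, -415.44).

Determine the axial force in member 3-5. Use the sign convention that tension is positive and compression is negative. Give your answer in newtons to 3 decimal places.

N=7 nodes, M=11 members, R=3 reactions → 2N=14, M+R=14
member 0 (0-1): L=2.0551, (cx,cy)=(0.2589,0.9659)
member 1 (0-2): L=1.1920, (cx,cy)=(1.0000,0.0000)
member 2 (1-2): L=2.0918, (cx,cy)=(0.3155,-0.9489)
member 3 (1-3): L=1.4008, (cx,cy)=(0.9887,0.1499)
member 4 (2-3): L=2.3116, (cx,cy)=(0.3136,0.9495)
member 5 (2-4): L=1.2200, (cx,cy)=(1.0000,0.0000)
member 6 (3-4): L=2.2501, (cx,cy)=(0.2200,-0.9755)
member 7 (3-5): L=1.1897, (cx,cy)=(0.9910,-0.1337)
member 8 (4-5): L=2.1478, (cx,cy)=(0.3185,0.9479)
member 9 (4-6): L=1.2880, (cx,cy)=(1.0000,0.0000)
member 10 (5-6): L=2.1237, (cx,cy)=(0.2844,-0.9587)
solve A·x = −loads:
  F[0-1] = -291.5392 N (compression)
  F[0-2] = +102.1719 N (tension)
  F[1-2] = +271.0354 N (tension)
  F[1-3] = -162.8265 N (compression)
  F[2-3] = +166.6572 N (tension)
  F[2-4] = +108.7176 N (tension)
  F[3-4] = -126.0023 N (compression)
  F[3-5] = -81.7318 N (compression)
  F[4-5] = +129.6666 N (tension)
  F[4-6] = +39.7047 N (tension)
  F[5-6] = -139.6043 N (compression)
  Rx@0 = -26.7000 N
  Ry@0 = +281.6010 N
  Ry@6 = +133.8390 N

-81.732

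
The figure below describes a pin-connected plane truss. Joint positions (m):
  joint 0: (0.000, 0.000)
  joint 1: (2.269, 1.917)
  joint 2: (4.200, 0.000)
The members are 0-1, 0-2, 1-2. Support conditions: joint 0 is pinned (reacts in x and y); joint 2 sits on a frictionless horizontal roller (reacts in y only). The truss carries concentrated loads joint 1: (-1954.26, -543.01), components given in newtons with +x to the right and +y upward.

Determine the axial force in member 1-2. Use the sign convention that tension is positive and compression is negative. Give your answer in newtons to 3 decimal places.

N=3 nodes, M=3 members, R=3 reactions → 2N=6, M+R=6
member 0 (0-1): L=2.9704, (cx,cy)=(0.7639,0.6454)
member 1 (0-2): L=4.2000, (cx,cy)=(1.0000,0.0000)
member 2 (1-2): L=2.7210, (cx,cy)=(0.7097,-0.7045)
solve A·x = −loads:
  F[0-1] = -1768.9665 N (compression)
  F[0-2] = -602.9972 N (compression)
  F[1-2] = +849.6811 N (tension)
  Rx@0 = +1954.2600 N
  Ry@0 = +1141.6354 N
  Ry@2 = -598.6254 N

849.681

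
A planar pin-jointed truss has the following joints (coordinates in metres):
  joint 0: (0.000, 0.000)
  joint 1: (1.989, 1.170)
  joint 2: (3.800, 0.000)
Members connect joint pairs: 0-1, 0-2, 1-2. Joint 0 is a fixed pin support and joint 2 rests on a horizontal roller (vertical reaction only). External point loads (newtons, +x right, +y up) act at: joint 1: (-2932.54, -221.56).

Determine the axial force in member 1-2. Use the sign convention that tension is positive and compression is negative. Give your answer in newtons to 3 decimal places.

N=3 nodes, M=3 members, R=3 reactions → 2N=6, M+R=6
member 0 (0-1): L=2.3076, (cx,cy)=(0.8619,0.5070)
member 1 (0-2): L=3.8000, (cx,cy)=(1.0000,0.0000)
member 2 (1-2): L=2.1561, (cx,cy)=(0.8400,-0.5427)
solve A·x = −loads:
  F[0-1] = -1989.0817 N (compression)
  F[0-2] = -1218.0824 N (compression)
  F[1-2] = +1450.1746 N (tension)
  Rx@0 = +2932.5400 N
  Ry@0 = +1008.5045 N
  Ry@2 = -786.9445 N

1450.175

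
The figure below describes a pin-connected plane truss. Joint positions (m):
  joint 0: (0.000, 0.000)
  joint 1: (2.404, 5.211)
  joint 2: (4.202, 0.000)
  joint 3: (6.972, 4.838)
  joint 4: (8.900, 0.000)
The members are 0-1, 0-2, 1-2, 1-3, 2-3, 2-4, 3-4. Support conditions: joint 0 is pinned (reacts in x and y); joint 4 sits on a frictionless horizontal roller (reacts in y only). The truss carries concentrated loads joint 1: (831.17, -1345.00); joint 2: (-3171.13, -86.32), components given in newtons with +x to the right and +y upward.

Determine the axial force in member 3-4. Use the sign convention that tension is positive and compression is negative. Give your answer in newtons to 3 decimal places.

-958.833

N=5 nodes, M=7 members, R=3 reactions → 2N=10, M+R=10
member 0 (0-1): L=5.7388, (cx,cy)=(0.4189,0.9080)
member 1 (0-2): L=4.2020, (cx,cy)=(1.0000,0.0000)
member 2 (1-2): L=5.5125, (cx,cy)=(0.3262,-0.9453)
member 3 (1-3): L=4.5832, (cx,cy)=(0.9967,-0.0814)
member 4 (2-3): L=5.5749, (cx,cy)=(0.4969,0.8678)
member 5 (2-4): L=4.6980, (cx,cy)=(1.0000,0.0000)
member 6 (3-4): L=5.2080, (cx,cy)=(0.3702,-0.9290)
solve A·x = −loads:
  F[0-1] = -595.3647 N (compression)
  F[0-2] = -2090.5597 N (compression)
  F[1-2] = -779.5513 N (compression)
  F[1-3] = -829.0546 N (compression)
  F[2-3] = +948.6246 N (tension)
  F[2-4] = +354.9586 N (tension)
  F[3-4] = -958.8331 N (compression)
  Rx@0 = +2339.9600 N
  Ry@0 = +540.6095 N
  Ry@4 = +890.7105 N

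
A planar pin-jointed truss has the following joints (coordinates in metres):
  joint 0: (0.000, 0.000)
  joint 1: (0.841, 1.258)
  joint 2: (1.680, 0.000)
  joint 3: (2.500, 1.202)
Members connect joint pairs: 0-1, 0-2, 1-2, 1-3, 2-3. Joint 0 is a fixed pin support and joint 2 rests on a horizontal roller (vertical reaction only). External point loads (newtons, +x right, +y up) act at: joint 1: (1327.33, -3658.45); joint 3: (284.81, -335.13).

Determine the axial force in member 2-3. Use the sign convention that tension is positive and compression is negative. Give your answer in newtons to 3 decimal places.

N=4 nodes, M=5 members, R=3 reactions → 2N=8, M+R=8
member 0 (0-1): L=1.5132, (cx,cy)=(0.5558,0.8313)
member 1 (0-2): L=1.6800, (cx,cy)=(1.0000,0.0000)
member 2 (1-2): L=1.5121, (cx,cy)=(0.5549,-0.8319)
member 3 (1-3): L=1.6599, (cx,cy)=(0.9994,-0.0337)
member 4 (2-3): L=1.4551, (cx,cy)=(0.5636,0.8261)
solve A·x = −loads:
  F[0-1] = -560.2774 N (compression)
  F[0-2] = +1923.5238 N (tension)
  F[1-2] = -3857.9443 N (compression)
  F[1-3] = +502.1632 N (tension)
  F[2-3] = -385.1785 N (compression)
  Rx@0 = -1612.1400 N
  Ry@0 = +465.7799 N
  Ry@2 = +3527.8001 N

-385.178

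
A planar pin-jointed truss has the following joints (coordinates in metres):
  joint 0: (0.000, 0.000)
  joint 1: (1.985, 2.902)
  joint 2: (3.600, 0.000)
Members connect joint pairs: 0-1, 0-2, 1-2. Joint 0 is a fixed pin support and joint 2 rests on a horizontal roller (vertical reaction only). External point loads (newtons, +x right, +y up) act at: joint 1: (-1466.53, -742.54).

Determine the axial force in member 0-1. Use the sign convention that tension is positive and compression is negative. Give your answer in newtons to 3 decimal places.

-1835.870

N=3 nodes, M=3 members, R=3 reactions → 2N=6, M+R=6
member 0 (0-1): L=3.5159, (cx,cy)=(0.5646,0.8254)
member 1 (0-2): L=3.6000, (cx,cy)=(1.0000,0.0000)
member 2 (1-2): L=3.3211, (cx,cy)=(0.4863,-0.8738)
solve A·x = −loads:
  F[0-1] = -1835.8701 N (compression)
  F[0-2] = -430.0496 N (compression)
  F[1-2] = +884.3626 N (tension)
  Rx@0 = +1466.5300 N
  Ry@0 = +1515.2978 N
  Ry@2 = -772.7578 N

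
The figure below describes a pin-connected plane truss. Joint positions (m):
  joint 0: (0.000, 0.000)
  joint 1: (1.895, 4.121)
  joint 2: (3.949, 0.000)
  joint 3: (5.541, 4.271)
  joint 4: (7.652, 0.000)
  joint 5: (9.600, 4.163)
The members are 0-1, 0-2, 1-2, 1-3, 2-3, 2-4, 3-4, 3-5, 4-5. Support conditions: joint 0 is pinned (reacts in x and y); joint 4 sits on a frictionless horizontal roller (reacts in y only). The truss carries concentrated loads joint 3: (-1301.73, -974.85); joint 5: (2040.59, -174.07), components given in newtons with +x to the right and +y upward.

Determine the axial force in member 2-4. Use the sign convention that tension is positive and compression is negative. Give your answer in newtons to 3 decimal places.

N=6 nodes, M=9 members, R=3 reactions → 2N=12, M+R=12
member 0 (0-1): L=4.5358, (cx,cy)=(0.4178,0.9085)
member 1 (0-2): L=3.9490, (cx,cy)=(1.0000,0.0000)
member 2 (1-2): L=4.6045, (cx,cy)=(0.4461,-0.8950)
member 3 (1-3): L=3.6491, (cx,cy)=(0.9992,0.0411)
member 4 (2-3): L=4.5581, (cx,cy)=(0.3493,0.9370)
member 5 (2-4): L=3.7030, (cx,cy)=(1.0000,0.0000)
member 6 (3-4): L=4.7642, (cx,cy)=(0.4431,-0.8965)
member 7 (3-5): L=4.0604, (cx,cy)=(0.9996,-0.0266)
member 8 (4-5): L=4.5962, (cx,cy)=(0.4238,0.9057)
solve A·x = −loads:
  F[0-1] = +174.9761 N (tension)
  F[0-2] = +665.7575 N (tension)
  F[1-2] = -170.7641 N (compression)
  F[1-3] = +149.4039 N (tension)
  F[2-3] = +163.1044 N (tension)
  F[2-4] = +532.6147 N (tension)
  F[3-4] = -1326.9663 N (compression)
  F[3-5] = +2096.6891 N (tension)
  F[4-5] = -130.6131 N (compression)
  Rx@0 = -738.8600 N
  Ry@0 = -158.9738 N
  Ry@4 = +1307.8938 N

532.615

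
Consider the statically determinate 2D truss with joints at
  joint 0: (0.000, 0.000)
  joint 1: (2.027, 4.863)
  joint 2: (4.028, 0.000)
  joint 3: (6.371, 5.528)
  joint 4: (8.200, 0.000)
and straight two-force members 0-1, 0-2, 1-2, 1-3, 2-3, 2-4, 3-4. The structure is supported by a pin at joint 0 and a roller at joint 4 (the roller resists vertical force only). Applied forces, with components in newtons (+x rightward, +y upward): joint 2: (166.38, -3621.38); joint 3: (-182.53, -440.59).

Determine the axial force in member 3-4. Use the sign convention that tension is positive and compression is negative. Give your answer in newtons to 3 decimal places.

-2104.686

N=5 nodes, M=7 members, R=3 reactions → 2N=10, M+R=10
member 0 (0-1): L=5.2685, (cx,cy)=(0.3847,0.9230)
member 1 (0-2): L=4.0280, (cx,cy)=(1.0000,0.0000)
member 2 (1-2): L=5.2586, (cx,cy)=(0.3805,-0.9248)
member 3 (1-3): L=4.3946, (cx,cy)=(0.9885,0.1513)
member 4 (2-3): L=6.0040, (cx,cy)=(0.3902,0.9207)
member 5 (2-4): L=4.1720, (cx,cy)=(1.0000,0.0000)
member 6 (3-4): L=5.8227, (cx,cy)=(0.3141,-0.9494)
solve A·x = −loads:
  F[0-1] = -2235.9193 N (compression)
  F[0-2] = +844.0902 N (tension)
  F[1-2] = +1965.4882 N (tension)
  F[1-3] = -1626.8825 N (compression)
  F[2-3] = +1959.0775 N (tension)
  F[2-4] = +661.1125 N (tension)
  F[3-4] = -2104.6860 N (compression)
  Rx@0 = +16.1500 N
  Ry@0 = +2063.8125 N
  Ry@4 = +1998.1575 N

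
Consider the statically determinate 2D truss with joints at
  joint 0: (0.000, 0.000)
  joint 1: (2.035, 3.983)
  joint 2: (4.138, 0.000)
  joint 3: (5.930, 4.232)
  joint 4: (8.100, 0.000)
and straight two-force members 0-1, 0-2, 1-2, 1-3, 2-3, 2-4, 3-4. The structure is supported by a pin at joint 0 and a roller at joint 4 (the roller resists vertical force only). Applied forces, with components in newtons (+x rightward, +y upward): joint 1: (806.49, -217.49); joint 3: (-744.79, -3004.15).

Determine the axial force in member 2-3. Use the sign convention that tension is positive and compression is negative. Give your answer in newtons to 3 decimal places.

-693.129

N=5 nodes, M=7 members, R=3 reactions → 2N=10, M+R=10
member 0 (0-1): L=4.4728, (cx,cy)=(0.4550,0.8905)
member 1 (0-2): L=4.1380, (cx,cy)=(1.0000,0.0000)
member 2 (1-2): L=4.5041, (cx,cy)=(0.4669,-0.8843)
member 3 (1-3): L=3.9030, (cx,cy)=(0.9980,0.0638)
member 4 (2-3): L=4.5958, (cx,cy)=(0.3899,0.9208)
member 5 (2-4): L=3.9620, (cx,cy)=(1.0000,0.0000)
member 6 (3-4): L=4.7559, (cx,cy)=(0.4563,-0.8898)
solve A·x = −loads:
  F[0-1] = -1078.2896 N (compression)
  F[0-2] = +552.2971 N (tension)
  F[1-2] = +721.7708 N (tension)
  F[1-3] = -1637.4234 N (compression)
  F[2-3] = -693.1293 N (compression)
  F[2-4] = +1159.5654 N (tension)
  F[3-4] = -2541.3798 N (compression)
  Rx@0 = -61.7000 N
  Ry@0 = +960.2202 N
  Ry@4 = +2261.4198 N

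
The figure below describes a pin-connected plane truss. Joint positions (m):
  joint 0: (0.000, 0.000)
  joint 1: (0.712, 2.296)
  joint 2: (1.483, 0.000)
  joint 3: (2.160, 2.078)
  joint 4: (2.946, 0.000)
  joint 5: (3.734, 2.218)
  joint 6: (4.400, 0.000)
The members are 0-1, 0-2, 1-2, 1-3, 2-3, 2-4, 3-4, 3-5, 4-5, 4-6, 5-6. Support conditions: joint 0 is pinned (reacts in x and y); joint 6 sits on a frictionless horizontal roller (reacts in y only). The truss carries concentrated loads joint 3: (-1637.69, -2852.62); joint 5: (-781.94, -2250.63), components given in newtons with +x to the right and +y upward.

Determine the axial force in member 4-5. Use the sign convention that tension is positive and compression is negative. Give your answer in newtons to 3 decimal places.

20.696

N=7 nodes, M=11 members, R=3 reactions → 2N=14, M+R=14
member 0 (0-1): L=2.4039, (cx,cy)=(0.2962,0.9551)
member 1 (0-2): L=1.4830, (cx,cy)=(1.0000,0.0000)
member 2 (1-2): L=2.4220, (cx,cy)=(0.3183,-0.9480)
member 3 (1-3): L=1.4643, (cx,cy)=(0.9889,-0.1489)
member 4 (2-3): L=2.1855, (cx,cy)=(0.3098,0.9508)
member 5 (2-4): L=1.4630, (cx,cy)=(1.0000,0.0000)
member 6 (3-4): L=2.2217, (cx,cy)=(0.3538,-0.9353)
member 7 (3-5): L=1.5802, (cx,cy)=(0.9961,0.0886)
member 8 (4-5): L=2.3538, (cx,cy)=(0.3348,0.9423)
member 9 (4-6): L=1.4540, (cx,cy)=(1.0000,0.0000)
member 10 (5-6): L=2.3158, (cx,cy)=(0.2876,-0.9578)
solve A·x = −loads:
  F[0-1] = -3099.5932 N (compression)
  F[0-2] = -1501.5619 N (compression)
  F[1-2] = +3442.8285 N (tension)
  F[1-3] = -2036.7301 N (compression)
  F[2-3] = -3432.5709 N (compression)
  F[2-4] = +657.7064 N (tension)
  F[3-4] = -20.8506 N (compression)
  F[3-5] = -1437.9242 N (compression)
  F[4-5] = +20.6964 N (tension)
  F[4-6] = +643.4012 N (tension)
  F[5-6] = -2237.2512 N (compression)
  Rx@0 = +2419.6300 N
  Ry@0 = +2960.5116 N
  Ry@6 = +2142.7384 N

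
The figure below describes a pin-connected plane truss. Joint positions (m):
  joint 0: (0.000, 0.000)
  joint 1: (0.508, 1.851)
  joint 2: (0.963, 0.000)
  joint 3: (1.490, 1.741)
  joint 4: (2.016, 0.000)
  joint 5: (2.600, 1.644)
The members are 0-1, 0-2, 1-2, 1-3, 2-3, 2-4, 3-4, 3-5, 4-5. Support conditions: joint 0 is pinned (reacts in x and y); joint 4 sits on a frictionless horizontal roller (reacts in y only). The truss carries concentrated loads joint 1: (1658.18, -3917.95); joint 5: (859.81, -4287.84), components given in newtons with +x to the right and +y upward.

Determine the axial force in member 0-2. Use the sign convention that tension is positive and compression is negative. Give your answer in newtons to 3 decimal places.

N=6 nodes, M=9 members, R=3 reactions → 2N=12, M+R=12
member 0 (0-1): L=1.9194, (cx,cy)=(0.2647,0.9643)
member 1 (0-2): L=0.9630, (cx,cy)=(1.0000,0.0000)
member 2 (1-2): L=1.9061, (cx,cy)=(0.2387,-0.9711)
member 3 (1-3): L=0.9881, (cx,cy)=(0.9938,-0.1113)
member 4 (2-3): L=1.8190, (cx,cy)=(0.2897,0.9571)
member 5 (2-4): L=1.0530, (cx,cy)=(1.0000,0.0000)
member 6 (3-4): L=1.8187, (cx,cy)=(0.2892,-0.9573)
member 7 (3-5): L=1.1142, (cx,cy)=(0.9962,-0.0871)
member 8 (4-5): L=1.7446, (cx,cy)=(0.3347,0.9423)
solve A·x = −loads:
  F[0-1] = +554.8282 N (tension)
  F[0-2] = +2371.1492 N (tension)
  F[1-2] = -4536.1231 N (compression)
  F[1-3] = -431.2149 N (compression)
  F[2-3] = +4602.3769 N (tension)
  F[2-4] = -45.0443 N (compression)
  F[3-4] = -4862.7802 N (compression)
  F[3-5] = +2320.0454 N (tension)
  F[4-5] = -4336.0063 N (compression)
  Rx@0 = -2517.9900 N
  Ry@0 = -535.0440 N
  Ry@4 = +8740.8340 N

2371.149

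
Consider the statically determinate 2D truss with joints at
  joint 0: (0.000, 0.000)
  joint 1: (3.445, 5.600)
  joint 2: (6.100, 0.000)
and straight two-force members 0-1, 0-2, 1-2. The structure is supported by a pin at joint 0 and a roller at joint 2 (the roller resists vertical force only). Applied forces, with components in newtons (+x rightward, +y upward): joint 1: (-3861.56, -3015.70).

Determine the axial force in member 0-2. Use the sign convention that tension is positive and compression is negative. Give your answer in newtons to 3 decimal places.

-873.263

N=3 nodes, M=3 members, R=3 reactions → 2N=6, M+R=6
member 0 (0-1): L=6.5748, (cx,cy)=(0.5240,0.8517)
member 1 (0-2): L=6.1000, (cx,cy)=(1.0000,0.0000)
member 2 (1-2): L=6.1975, (cx,cy)=(0.4284,-0.9036)
solve A·x = −loads:
  F[0-1] = -5703.1828 N (compression)
  F[0-2] = -873.2626 N (compression)
  F[1-2] = +2038.4354 N (tension)
  Rx@0 = +3861.5600 N
  Ry@0 = +4857.6098 N
  Ry@2 = -1841.9098 N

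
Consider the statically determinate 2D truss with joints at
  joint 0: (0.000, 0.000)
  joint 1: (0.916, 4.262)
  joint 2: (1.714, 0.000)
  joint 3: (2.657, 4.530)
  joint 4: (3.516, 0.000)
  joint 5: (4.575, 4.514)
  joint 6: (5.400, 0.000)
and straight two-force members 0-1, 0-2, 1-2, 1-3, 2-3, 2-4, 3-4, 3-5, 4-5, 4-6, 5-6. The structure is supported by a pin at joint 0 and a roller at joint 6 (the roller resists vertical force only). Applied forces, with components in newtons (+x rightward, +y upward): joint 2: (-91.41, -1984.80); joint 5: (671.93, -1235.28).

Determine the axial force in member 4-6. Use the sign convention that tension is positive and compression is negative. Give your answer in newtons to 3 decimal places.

N=7 nodes, M=11 members, R=3 reactions → 2N=14, M+R=14
member 0 (0-1): L=4.3593, (cx,cy)=(0.2101,0.9777)
member 1 (0-2): L=1.7140, (cx,cy)=(1.0000,0.0000)
member 2 (1-2): L=4.3361, (cx,cy)=(0.1840,-0.9829)
member 3 (1-3): L=1.7615, (cx,cy)=(0.9884,0.1521)
member 4 (2-3): L=4.6271, (cx,cy)=(0.2038,0.9790)
member 5 (2-4): L=1.8020, (cx,cy)=(1.0000,0.0000)
member 6 (3-4): L=4.6107, (cx,cy)=(0.1863,-0.9825)
member 7 (3-5): L=1.9181, (cx,cy)=(1.0000,-0.0083)
member 8 (4-5): L=4.6366, (cx,cy)=(0.2284,0.9736)
member 9 (4-6): L=1.8840, (cx,cy)=(1.0000,0.0000)
member 10 (5-6): L=4.5888, (cx,cy)=(0.1798,-0.9837)
solve A·x = −loads:
  F[0-1] = -1004.2701 N (compression)
  F[0-2] = +791.5416 N (tension)
  F[1-2] = +938.8053 N (tension)
  F[1-3] = -388.3179 N (compression)
  F[2-3] = +1084.7971 N (tension)
  F[2-4] = +834.6469 N (tension)
  F[3-4] = -1021.0568 N (compression)
  F[3-5] = +27.5118 N (tension)
  F[4-5] = +1030.4172 N (tension)
  F[4-6] = +409.0696 N (tension)
  F[5-6] = -2275.3053 N (compression)
  Rx@0 = -580.5200 N
  Ry@0 = +981.8494 N
  Ry@6 = +2238.2306 N

409.070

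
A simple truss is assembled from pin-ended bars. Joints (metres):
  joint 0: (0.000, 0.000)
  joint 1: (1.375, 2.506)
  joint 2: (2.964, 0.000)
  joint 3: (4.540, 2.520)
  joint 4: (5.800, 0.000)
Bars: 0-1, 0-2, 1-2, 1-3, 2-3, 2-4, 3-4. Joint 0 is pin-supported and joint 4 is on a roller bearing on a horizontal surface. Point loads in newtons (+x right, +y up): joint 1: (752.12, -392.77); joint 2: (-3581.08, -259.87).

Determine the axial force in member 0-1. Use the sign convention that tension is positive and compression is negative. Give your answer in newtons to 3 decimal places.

N=5 nodes, M=7 members, R=3 reactions → 2N=10, M+R=10
member 0 (0-1): L=2.8584, (cx,cy)=(0.4810,0.8767)
member 1 (0-2): L=2.9640, (cx,cy)=(1.0000,0.0000)
member 2 (1-2): L=2.9673, (cx,cy)=(0.5355,-0.8445)
member 3 (1-3): L=3.1650, (cx,cy)=(1.0000,0.0044)
member 4 (2-3): L=2.9722, (cx,cy)=(0.5302,0.8478)
member 5 (2-4): L=2.8360, (cx,cy)=(1.0000,0.0000)
member 6 (3-4): L=2.8174, (cx,cy)=(0.4472,-0.8944)
solve A·x = −loads:
  F[0-1] = -116.0669 N (compression)
  F[0-2] = -2773.1281 N (compression)
  F[1-2] = -347.8410 N (compression)
  F[1-3] = -621.6888 N (compression)
  F[2-3] = +652.9878 N (tension)
  F[2-4] = +275.4419 N (tension)
  F[3-4] = -615.9068 N (compression)
  Rx@0 = +2828.9600 N
  Ry@0 = +101.7562 N
  Ry@4 = +550.8838 N

-116.067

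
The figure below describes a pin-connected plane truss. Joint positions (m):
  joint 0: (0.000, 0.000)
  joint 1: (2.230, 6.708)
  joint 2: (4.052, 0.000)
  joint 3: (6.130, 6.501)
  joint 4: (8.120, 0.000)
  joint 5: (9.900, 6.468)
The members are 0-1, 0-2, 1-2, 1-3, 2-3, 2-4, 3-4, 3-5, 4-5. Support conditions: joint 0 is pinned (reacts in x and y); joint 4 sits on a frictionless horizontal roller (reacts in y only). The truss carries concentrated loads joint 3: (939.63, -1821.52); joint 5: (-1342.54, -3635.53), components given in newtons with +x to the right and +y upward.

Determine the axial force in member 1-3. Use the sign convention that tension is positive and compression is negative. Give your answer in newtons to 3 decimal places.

N=6 nodes, M=9 members, R=3 reactions → 2N=12, M+R=12
member 0 (0-1): L=7.0690, (cx,cy)=(0.3155,0.9489)
member 1 (0-2): L=4.0520, (cx,cy)=(1.0000,0.0000)
member 2 (1-2): L=6.9510, (cx,cy)=(0.2621,-0.9650)
member 3 (1-3): L=3.9055, (cx,cy)=(0.9986,-0.0530)
member 4 (2-3): L=6.8250, (cx,cy)=(0.3045,0.9525)
member 5 (2-4): L=4.0680, (cx,cy)=(1.0000,0.0000)
member 6 (3-4): L=6.7988, (cx,cy)=(0.2927,-0.9562)
member 7 (3-5): L=3.7701, (cx,cy)=(1.0000,-0.0088)
member 8 (4-5): L=6.7085, (cx,cy)=(0.2653,0.9642)
solve A·x = −loads:
  F[0-1] = +35.2228 N (tension)
  F[0-2] = -414.0215 N (compression)
  F[1-2] = -35.7619 N (compression)
  F[1-3] = +20.5142 N (tension)
  F[2-3] = +36.2317 N (tension)
  F[2-4] = -434.4267 N (compression)
  F[3-4] = -1936.7804 N (compression)
  F[3-5] = -341.2297 N (compression)
  F[4-5] = -3773.7850 N (compression)
  Rx@0 = +402.9100 N
  Ry@0 = -33.4242 N
  Ry@4 = +5490.4742 N

20.514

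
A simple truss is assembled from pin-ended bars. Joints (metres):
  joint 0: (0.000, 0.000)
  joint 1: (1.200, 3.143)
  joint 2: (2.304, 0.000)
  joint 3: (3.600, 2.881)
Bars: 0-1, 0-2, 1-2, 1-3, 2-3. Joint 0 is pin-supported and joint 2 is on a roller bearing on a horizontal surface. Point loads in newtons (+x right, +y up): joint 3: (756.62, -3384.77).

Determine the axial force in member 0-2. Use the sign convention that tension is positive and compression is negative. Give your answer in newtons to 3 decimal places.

N=4 nodes, M=5 members, R=3 reactions → 2N=8, M+R=8
member 0 (0-1): L=3.3643, (cx,cy)=(0.3567,0.9342)
member 1 (0-2): L=2.3040, (cx,cy)=(1.0000,0.0000)
member 2 (1-2): L=3.3313, (cx,cy)=(0.3314,-0.9435)
member 3 (1-3): L=2.4143, (cx,cy)=(0.9941,-0.1085)
member 4 (2-3): L=3.1591, (cx,cy)=(0.4102,0.9120)
solve A·x = −loads:
  F[0-1] = +3050.7000 N (tension)
  F[0-2] = -331.5263 N (compression)
  F[1-2] = -3272.1203 N (compression)
  F[1-3] = +2185.4556 N (tension)
  F[2-3] = -3451.4113 N (compression)
  Rx@0 = -756.6200 N
  Ry@0 = -2850.0365 N
  Ry@2 = +6234.8065 N

-331.526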